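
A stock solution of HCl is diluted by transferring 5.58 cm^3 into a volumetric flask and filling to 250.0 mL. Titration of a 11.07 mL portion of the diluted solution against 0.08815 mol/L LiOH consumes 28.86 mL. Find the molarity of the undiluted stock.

n(LiOH) = 0.08815 x 0.02886 = 0.002544 mol.
n(HCl) in the aliquot = 0.002544 mol.
[diluted HCl] = 0.002544 / 0.01107 = 0.2298 M.
Dilution factor = 250.0/5.580 = 44.80, so [stock] = 0.2298 x 44.80 = 10.3 M.

10.3 M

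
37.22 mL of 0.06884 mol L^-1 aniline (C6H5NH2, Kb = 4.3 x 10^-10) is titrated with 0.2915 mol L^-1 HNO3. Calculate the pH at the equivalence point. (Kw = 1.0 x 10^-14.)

n(C6H5NH2) = 0.06884 x 0.03722 = 0.002562 mol; V(HNO3) at equivalence = 0.002562/0.2915 = 0.008790 L.
At equivalence the base is fully converted to C6H5NH3+; total volume = 0.04601 L, so [C6H5NH3+] = 0.002562/0.04601 = 0.05569 M.
Ka(C6H5NH3+) = Kw/Kb = 1.0e-14 / 4.3 x 10^-10 = 2.33e-5.
[H^+] = sqrt(Ka x [C6H5NH3+]) = sqrt(2.33e-5 x 0.05569) = 0.00114 M.
pH = -log(0.00114) = 2.94.

2.94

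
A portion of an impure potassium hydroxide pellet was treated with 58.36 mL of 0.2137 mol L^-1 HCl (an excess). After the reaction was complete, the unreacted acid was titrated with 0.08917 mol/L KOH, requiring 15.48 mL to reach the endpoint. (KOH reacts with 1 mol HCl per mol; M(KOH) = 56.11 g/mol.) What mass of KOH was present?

Total n(HCl) added = 0.2137 x 0.05836 = 0.01247 mol.
n(KOH) used = 0.08917 x 0.01548 = 0.001380 mol, which equals the excess n(HCl).
So n(HCl) consumed by the sample = 0.01247 - 0.001380 = 0.01109 mol.
n(KOH) = 0.01109 / 1 = 0.01109 mol.
mass = 0.01109 mol x 56.11 g/mol = 0.622 g.

0.622 g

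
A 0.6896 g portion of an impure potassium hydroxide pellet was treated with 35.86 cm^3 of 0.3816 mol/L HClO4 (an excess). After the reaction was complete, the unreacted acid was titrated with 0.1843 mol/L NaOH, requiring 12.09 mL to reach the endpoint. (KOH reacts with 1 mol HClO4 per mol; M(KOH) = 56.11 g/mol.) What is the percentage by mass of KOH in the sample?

Total n(HClO4) added = 0.3816 x 0.03586 = 0.01368 mol.
n(NaOH) used = 0.1843 x 0.01209 = 0.002228 mol, which equals the excess n(HClO4).
So n(HClO4) consumed by the sample = 0.01368 - 0.002228 = 0.01146 mol.
n(KOH) = 0.01146 / 1 = 0.01146 mol.
mass KOH = 0.01146 x 56.11 = 0.6428 g, so %KOH = 0.6428/0.6896 x 100 = 93.2%.

93.2%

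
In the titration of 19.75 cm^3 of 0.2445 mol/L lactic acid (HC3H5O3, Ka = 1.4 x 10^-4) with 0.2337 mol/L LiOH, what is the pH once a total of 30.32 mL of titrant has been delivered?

n(acid) = 0.2445 x 0.01975 = 0.004829 mol; n(LiOH) added = 0.2337 x 0.03032 = 0.007086 mol.
Base is in excess by 0.007086 - 0.004829 = 0.002257 mol in a total volume of 0.05007 L.
[OH^-] = 0.002257/0.05007 = 0.04508 M, so pOH = 1.35 and pH = 14.00 - 1.35 = 12.65.

12.65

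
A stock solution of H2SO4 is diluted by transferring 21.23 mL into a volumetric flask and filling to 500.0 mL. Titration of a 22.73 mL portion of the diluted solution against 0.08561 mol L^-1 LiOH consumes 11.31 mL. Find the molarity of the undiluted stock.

0.502 M

n(LiOH) = 0.08561 x 0.01131 = 0.0009682 mol.
n(H2SO4) in the aliquot = 0.0009682 x 1/2 = 0.0004841 mol.
[diluted H2SO4] = 0.0004841 / 0.02273 = 0.02130 M.
Dilution factor = 500.0/21.23 = 23.55, so [stock] = 0.02130 x 23.55 = 0.502 M.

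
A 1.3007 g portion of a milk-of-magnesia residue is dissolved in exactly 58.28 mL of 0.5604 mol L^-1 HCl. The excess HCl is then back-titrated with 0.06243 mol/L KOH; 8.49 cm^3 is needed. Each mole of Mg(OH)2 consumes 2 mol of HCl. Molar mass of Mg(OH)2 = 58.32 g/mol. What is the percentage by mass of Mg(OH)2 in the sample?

Total n(HCl) added = 0.5604 x 0.05828 = 0.03266 mol.
n(KOH) used = 0.06243 x 0.008490 = 0.0005300 mol, which equals the excess n(HCl).
So n(HCl) consumed by the sample = 0.03266 - 0.0005300 = 0.03213 mol.
n(Mg(OH)2) = 0.03213 / 2 = 0.01607 mol.
mass Mg(OH)2 = 0.01607 x 58.32 = 0.9369 g, so %Mg(OH)2 = 0.9369/1.3007 x 100 = 72.0%.

72.0%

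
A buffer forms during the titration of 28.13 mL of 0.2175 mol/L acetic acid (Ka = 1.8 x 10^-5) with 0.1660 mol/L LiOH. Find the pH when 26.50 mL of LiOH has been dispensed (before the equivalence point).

5.15

Initial n(CH3COOH) = 0.2175 x 0.02813 = 0.006118 mol.
n(LiOH) added = 0.1660 x 0.02650 = 0.004399 mol, converting that many moles of CH3COOH to CH3COO-.
Remaining n(CH3COOH) = 0.001719 mol; n(CH3COO-) = 0.004399 mol.
By Henderson-Hasselbalch, pH = pKa + log([A^-]/[HA]) = 4.74 + log(0.004399/0.001719) = 4.74 + (+0.41) = 5.15.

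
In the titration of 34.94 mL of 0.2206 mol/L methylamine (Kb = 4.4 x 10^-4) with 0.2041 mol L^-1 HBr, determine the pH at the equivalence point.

n(CH3NH2) = 0.2206 x 0.03494 = 0.007708 mol; V(HBr) at equivalence = 0.007708/0.2041 = 0.03776 L.
At equivalence the base is fully converted to CH3NH3+; total volume = 0.07270 L, so [CH3NH3+] = 0.007708/0.07270 = 0.1060 M.
Ka(CH3NH3+) = Kw/Kb = 1.0e-14 / 4.4 x 10^-4 = 2.27e-11.
[H^+] = sqrt(Ka x [CH3NH3+]) = sqrt(2.27e-11 x 0.1060) = 1.55e-6 M.
pH = -log(1.55e-6) = 5.81.

5.81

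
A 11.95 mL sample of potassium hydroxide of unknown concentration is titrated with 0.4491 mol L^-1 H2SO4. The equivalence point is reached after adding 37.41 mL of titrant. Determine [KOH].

n(H2SO4) delivered = 0.4491 x 0.03741 = 0.01680 mol.
The reaction is 2 KOH + 1 H2SO4, so n(KOH) = 0.01680 x 2/1 = 0.03360 mol.
[KOH] = 0.03360 mol / 0.01195 L = 2.81 M.

2.81 M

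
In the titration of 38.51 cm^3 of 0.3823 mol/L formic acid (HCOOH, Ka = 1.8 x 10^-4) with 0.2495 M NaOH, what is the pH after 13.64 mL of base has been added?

Initial n(HCOOH) = 0.3823 x 0.03851 = 0.01472 mol.
n(NaOH) added = 0.2495 x 0.01364 = 0.003403 mol, converting that many moles of HCOOH to HCOO-.
Remaining n(HCOOH) = 0.01132 mol; n(HCOO-) = 0.003403 mol.
By Henderson-Hasselbalch, pH = pKa + log([A^-]/[HA]) = 3.74 + log(0.003403/0.01132) = 3.74 + (-0.52) = 3.22.

3.22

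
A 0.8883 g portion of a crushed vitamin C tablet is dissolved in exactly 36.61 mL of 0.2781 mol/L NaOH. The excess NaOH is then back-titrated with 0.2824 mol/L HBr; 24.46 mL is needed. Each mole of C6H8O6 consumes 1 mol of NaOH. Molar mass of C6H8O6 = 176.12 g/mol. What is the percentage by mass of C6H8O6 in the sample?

Total n(NaOH) added = 0.2781 x 0.03661 = 0.01018 mol.
n(HBr) used = 0.2824 x 0.02446 = 0.006908 mol, which equals the excess n(NaOH).
So n(NaOH) consumed by the sample = 0.01018 - 0.006908 = 0.003274 mol.
n(C6H8O6) = 0.003274 / 1 = 0.003274 mol.
mass C6H8O6 = 0.003274 x 176.12 = 0.5766 g, so %C6H8O6 = 0.5766/0.8883 x 100 = 64.9%.

64.9%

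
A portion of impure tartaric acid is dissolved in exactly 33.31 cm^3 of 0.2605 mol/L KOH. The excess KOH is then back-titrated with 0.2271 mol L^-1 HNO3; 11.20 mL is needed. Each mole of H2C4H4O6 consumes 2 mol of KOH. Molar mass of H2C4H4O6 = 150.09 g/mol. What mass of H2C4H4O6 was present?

0.460 g

Total n(KOH) added = 0.2605 x 0.03331 = 0.008677 mol.
n(HNO3) used = 0.2271 x 0.01120 = 0.002544 mol, which equals the excess n(KOH).
So n(KOH) consumed by the sample = 0.008677 - 0.002544 = 0.006134 mol.
n(H2C4H4O6) = 0.006134 / 2 = 0.003067 mol.
mass = 0.003067 mol x 150.09 g/mol = 0.460 g.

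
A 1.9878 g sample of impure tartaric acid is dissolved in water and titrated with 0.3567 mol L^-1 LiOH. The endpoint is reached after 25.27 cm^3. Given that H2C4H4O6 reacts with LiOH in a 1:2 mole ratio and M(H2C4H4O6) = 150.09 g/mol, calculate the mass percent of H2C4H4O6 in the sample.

34.0%

n(LiOH) = 0.3567 x 0.02527 = 0.009014 mol.
n(H2C4H4O6) = 0.009014 / 2 = 0.004507 mol.
mass of H2C4H4O6 = 0.004507 x 150.09 = 0.6764 g.
% purity = 0.6764 / 1.9878 x 100 = 34.0%.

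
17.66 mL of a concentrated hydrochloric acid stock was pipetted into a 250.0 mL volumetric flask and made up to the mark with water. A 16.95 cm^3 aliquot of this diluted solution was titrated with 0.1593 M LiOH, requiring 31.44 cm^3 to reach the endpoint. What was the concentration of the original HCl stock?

4.18 M

n(LiOH) = 0.1593 x 0.03144 = 0.005008 mol.
n(HCl) in the aliquot = 0.005008 mol.
[diluted HCl] = 0.005008 / 0.01695 = 0.2955 M.
Dilution factor = 250.0/17.66 = 14.16, so [stock] = 0.2955 x 14.16 = 4.18 M.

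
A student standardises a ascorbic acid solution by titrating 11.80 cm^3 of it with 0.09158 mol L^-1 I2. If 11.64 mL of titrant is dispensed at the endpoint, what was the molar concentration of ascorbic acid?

n(I2) = 0.09158 x 0.01164 = 0.001066 mol.
From the balanced equation, 1 mol I2 reacts with 1 mol ascorbic acid, so n(ascorbic acid) = 0.001066 x 1/1 = 0.001066 mol.
[ascorbic acid] = 0.001066 / 0.01180 L = 0.0903 M.

0.0903 M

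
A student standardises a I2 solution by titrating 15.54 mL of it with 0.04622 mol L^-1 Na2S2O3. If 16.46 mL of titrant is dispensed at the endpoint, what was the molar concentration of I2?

0.0245 M

n(Na2S2O3) = 0.04622 x 0.01646 = 0.0007608 mol.
From the balanced equation, 2 mol Na2S2O3 reacts with 1 mol I2, so n(I2) = 0.0007608 x 1/2 = 0.0003804 mol.
[I2] = 0.0003804 / 0.01554 L = 0.0245 M.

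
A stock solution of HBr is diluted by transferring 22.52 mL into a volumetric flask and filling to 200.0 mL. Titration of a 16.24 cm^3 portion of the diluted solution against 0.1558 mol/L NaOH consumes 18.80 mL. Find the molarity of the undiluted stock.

n(NaOH) = 0.1558 x 0.01880 = 0.002929 mol.
n(HBr) in the aliquot = 0.002929 mol.
[diluted HBr] = 0.002929 / 0.01624 = 0.1804 M.
Dilution factor = 200.0/22.52 = 8.881, so [stock] = 0.1804 x 8.881 = 1.60 M.

1.60 M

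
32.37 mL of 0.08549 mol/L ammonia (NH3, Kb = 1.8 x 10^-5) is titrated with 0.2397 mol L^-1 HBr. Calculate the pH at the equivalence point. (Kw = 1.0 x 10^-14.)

n(NH3) = 0.08549 x 0.03237 = 0.002767 mol; V(HBr) at equivalence = 0.002767/0.2397 = 0.01154 L.
At equivalence the base is fully converted to NH4+; total volume = 0.04391 L, so [NH4+] = 0.002767/0.04391 = 0.06302 M.
Ka(NH4+) = Kw/Kb = 1.0e-14 / 1.8 x 10^-5 = 5.56e-10.
[H^+] = sqrt(Ka x [NH4+]) = sqrt(5.56e-10 x 0.06302) = 5.92e-6 M.
pH = -log(5.92e-6) = 5.23.

5.23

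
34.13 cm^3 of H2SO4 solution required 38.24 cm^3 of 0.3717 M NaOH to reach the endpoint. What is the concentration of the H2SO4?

0.208 M

n(NaOH) delivered = 0.3717 x 0.03824 = 0.01421 mol.
The reaction is 1 H2SO4 + 2 NaOH, so n(H2SO4) = 0.01421 x 1/2 = 0.007107 mol.
[H2SO4] = 0.007107 mol / 0.03413 L = 0.208 M.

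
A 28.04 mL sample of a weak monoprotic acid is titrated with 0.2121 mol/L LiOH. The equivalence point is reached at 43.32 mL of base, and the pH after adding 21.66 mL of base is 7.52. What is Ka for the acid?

3.0 x 10^-8

21.66 mL is half of the equivalence volume, so this is the half-equivalence point where [HA] = [A^-].
At half-equivalence pH = pKa, so pKa = 7.52.
Ka = 10^(-7.52) = 3.0 x 10^-8.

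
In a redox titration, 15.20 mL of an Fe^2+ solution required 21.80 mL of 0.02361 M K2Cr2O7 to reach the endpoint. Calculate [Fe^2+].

0.203 M

n(K2Cr2O7) = 0.02361 x 0.02180 = 0.0005147 mol.
From the balanced equation, 1 mol K2Cr2O7 reacts with 6 mol Fe^2+, so n(Fe^2+) = 0.0005147 x 6/1 = 0.003088 mol.
[Fe^2+] = 0.003088 / 0.01520 L = 0.203 M.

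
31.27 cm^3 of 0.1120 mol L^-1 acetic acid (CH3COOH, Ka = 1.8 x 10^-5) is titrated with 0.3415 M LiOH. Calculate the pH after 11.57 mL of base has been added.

n(acid) = 0.1120 x 0.03127 = 0.003502 mol; n(LiOH) added = 0.3415 x 0.01157 = 0.003951 mol.
Base is in excess by 0.003951 - 0.003502 = 0.0004489 mol in a total volume of 0.04284 L.
[OH^-] = 0.0004489/0.04284 = 0.01048 M, so pOH = 1.98 and pH = 14.00 - 1.98 = 12.02.

12.02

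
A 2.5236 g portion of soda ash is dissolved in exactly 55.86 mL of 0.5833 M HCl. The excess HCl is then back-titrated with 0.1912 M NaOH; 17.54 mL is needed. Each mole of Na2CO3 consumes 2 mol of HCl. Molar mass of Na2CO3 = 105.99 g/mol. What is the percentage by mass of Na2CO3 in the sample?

61.4%

Total n(HCl) added = 0.5833 x 0.05586 = 0.03258 mol.
n(NaOH) used = 0.1912 x 0.01754 = 0.003354 mol, which equals the excess n(HCl).
So n(HCl) consumed by the sample = 0.03258 - 0.003354 = 0.02923 mol.
n(Na2CO3) = 0.02923 / 2 = 0.01461 mol.
mass Na2CO3 = 0.01461 x 105.99 = 1.549 g, so %Na2CO3 = 1.549/2.5236 x 100 = 61.4%.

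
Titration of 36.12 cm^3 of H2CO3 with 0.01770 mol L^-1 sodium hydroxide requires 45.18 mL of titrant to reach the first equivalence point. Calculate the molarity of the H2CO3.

0.0221 M

n(NaOH) = 0.01770 x 0.04518 = 0.0007997 mol.
At the first equivalence point, 1 mol OH^- react per mol H2CO3, so n(H2CO3) = 0.0007997 / 1 = 0.0007997 mol.
[H2CO3] = 0.0007997 / 0.03612 L = 0.0221 M.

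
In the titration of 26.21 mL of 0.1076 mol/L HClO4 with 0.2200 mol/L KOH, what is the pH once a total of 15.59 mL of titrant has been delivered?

n(acid) = 0.1076 x 0.02621 = 0.002820 mol; n(KOH) added = 0.2200 x 0.01559 = 0.003430 mol.
Base is in excess by 0.003430 - 0.002820 = 0.0006096 mol in a total volume of 0.04180 L.
[OH^-] = 0.0006096/0.04180 = 0.01458 M, so pOH = 1.84 and pH = 14.00 - 1.84 = 12.16.

12.16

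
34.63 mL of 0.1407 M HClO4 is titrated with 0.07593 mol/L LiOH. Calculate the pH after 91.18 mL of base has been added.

12.21

n(acid) = 0.1407 x 0.03463 = 0.004872 mol; n(LiOH) added = 0.07593 x 0.09118 = 0.006923 mol.
Base is in excess by 0.006923 - 0.004872 = 0.002051 mol in a total volume of 0.1258 L.
[OH^-] = 0.002051/0.1258 = 0.01630 M, so pOH = 1.79 and pH = 14.00 - 1.79 = 12.21.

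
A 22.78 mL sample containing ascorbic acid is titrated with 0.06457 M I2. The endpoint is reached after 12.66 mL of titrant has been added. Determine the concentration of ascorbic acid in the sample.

n(I2) = 0.06457 x 0.01266 = 0.0008175 mol.
From the balanced equation, 1 mol I2 reacts with 1 mol ascorbic acid, so n(ascorbic acid) = 0.0008175 x 1/1 = 0.0008175 mol.
[ascorbic acid] = 0.0008175 / 0.02278 L = 0.0359 M.

0.0359 M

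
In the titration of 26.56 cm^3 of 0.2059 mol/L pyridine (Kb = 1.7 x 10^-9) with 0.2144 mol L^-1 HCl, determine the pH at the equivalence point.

n(C5H5N) = 0.2059 x 0.02656 = 0.005469 mol; V(HCl) at equivalence = 0.005469/0.2144 = 0.02551 L.
At equivalence the base is fully converted to C5H5NH+; total volume = 0.05207 L, so [C5H5NH+] = 0.005469/0.05207 = 0.1050 M.
Ka(C5H5NH+) = Kw/Kb = 1.0e-14 / 1.7 x 10^-9 = 5.88e-6.
[H^+] = sqrt(Ka x [C5H5NH+]) = sqrt(5.88e-6 x 0.1050) = 0.000786 M.
pH = -log(0.000786) = 3.10.

3.10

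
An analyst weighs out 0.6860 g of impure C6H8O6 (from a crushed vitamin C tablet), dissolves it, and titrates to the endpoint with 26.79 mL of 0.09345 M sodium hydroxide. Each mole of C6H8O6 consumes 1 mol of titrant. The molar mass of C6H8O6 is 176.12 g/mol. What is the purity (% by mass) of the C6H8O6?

64.3%

n(NaOH) = 0.09345 x 0.02679 = 0.002504 mol.
n(C6H8O6) = 0.002504 / 1 = 0.002504 mol.
mass of C6H8O6 = 0.002504 x 176.12 = 0.4409 g.
% purity = 0.4409 / 0.6860 x 100 = 64.3%.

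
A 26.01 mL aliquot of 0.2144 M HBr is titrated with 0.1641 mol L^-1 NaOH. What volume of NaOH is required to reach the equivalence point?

34.0 mL

n(HBr) = 0.2144 mol/L x 0.02601 L = 0.005577 mol.
At equivalence n(NaOH) = n(HBr) = 0.005577 mol.
V(NaOH) = 0.005577 / 0.1641 = 0.03398 L = 34.0 mL.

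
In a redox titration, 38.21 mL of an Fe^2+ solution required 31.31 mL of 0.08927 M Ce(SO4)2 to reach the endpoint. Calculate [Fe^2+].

0.0731 M

n(Ce(SO4)2) = 0.08927 x 0.03131 = 0.002795 mol.
From the balanced equation, 1 mol Ce(SO4)2 reacts with 1 mol Fe^2+, so n(Fe^2+) = 0.002795 x 1/1 = 0.002795 mol.
[Fe^2+] = 0.002795 / 0.03821 L = 0.0731 M.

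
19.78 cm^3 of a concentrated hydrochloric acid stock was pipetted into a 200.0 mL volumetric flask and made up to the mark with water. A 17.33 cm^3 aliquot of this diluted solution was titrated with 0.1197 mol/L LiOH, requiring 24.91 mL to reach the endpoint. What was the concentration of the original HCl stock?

1.74 M

n(LiOH) = 0.1197 x 0.02491 = 0.002982 mol.
n(HCl) in the aliquot = 0.002982 mol.
[diluted HCl] = 0.002982 / 0.01733 = 0.1721 M.
Dilution factor = 200.0/19.78 = 10.11, so [stock] = 0.1721 x 10.11 = 1.74 M.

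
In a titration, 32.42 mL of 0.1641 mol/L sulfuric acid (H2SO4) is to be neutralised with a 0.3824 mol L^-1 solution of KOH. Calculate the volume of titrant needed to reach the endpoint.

n(H2SO4) = 0.1641 mol/L x 0.03242 L = 0.005320 mol.
The neutralisation is 1 H2SO4 : 2 KOH, so n(KOH) = 0.005320 x 2/1 = 0.01064 mol.
V(KOH) = 0.01064 / 0.3824 = 0.02782 L = 27.8 mL.

27.8 mL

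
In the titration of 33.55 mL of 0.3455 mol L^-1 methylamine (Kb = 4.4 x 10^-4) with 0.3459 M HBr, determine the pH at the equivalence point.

5.70

n(CH3NH2) = 0.3455 x 0.03355 = 0.01159 mol; V(HBr) at equivalence = 0.01159/0.3459 = 0.03351 L.
At equivalence the base is fully converted to CH3NH3+; total volume = 0.06706 L, so [CH3NH3+] = 0.01159/0.06706 = 0.1728 M.
Ka(CH3NH3+) = Kw/Kb = 1.0e-14 / 4.4 x 10^-4 = 2.27e-11.
[H^+] = sqrt(Ka x [CH3NH3+]) = sqrt(2.27e-11 x 0.1728) = 1.98e-6 M.
pH = -log(1.98e-6) = 5.70.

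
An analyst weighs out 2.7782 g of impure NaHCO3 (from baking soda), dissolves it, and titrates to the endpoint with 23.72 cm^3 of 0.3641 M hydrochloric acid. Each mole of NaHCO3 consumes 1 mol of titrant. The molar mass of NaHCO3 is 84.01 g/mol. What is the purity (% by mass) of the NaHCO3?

n(HCl) = 0.3641 x 0.02372 = 0.008636 mol.
n(NaHCO3) = 0.008636 / 1 = 0.008636 mol.
mass of NaHCO3 = 0.008636 x 84.01 = 0.7255 g.
% purity = 0.7255 / 2.7782 x 100 = 26.1%.

26.1%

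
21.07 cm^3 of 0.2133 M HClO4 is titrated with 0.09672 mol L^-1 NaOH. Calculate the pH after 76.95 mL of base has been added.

n(acid) = 0.2133 x 0.02107 = 0.004494 mol; n(NaOH) added = 0.09672 x 0.07695 = 0.007443 mol.
Base is in excess by 0.007443 - 0.004494 = 0.002948 mol in a total volume of 0.09802 L.
[OH^-] = 0.002948/0.09802 = 0.03008 M, so pOH = 1.52 and pH = 14.00 - 1.52 = 12.48.

12.48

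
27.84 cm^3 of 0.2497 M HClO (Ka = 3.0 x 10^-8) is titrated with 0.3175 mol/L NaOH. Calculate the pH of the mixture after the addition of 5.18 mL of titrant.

7.01

Initial n(HClO) = 0.2497 x 0.02784 = 0.006952 mol.
n(NaOH) added = 0.3175 x 0.005180 = 0.001645 mol, converting that many moles of HClO to ClO-.
Remaining n(HClO) = 0.005307 mol; n(ClO-) = 0.001645 mol.
By Henderson-Hasselbalch, pH = pKa + log([A^-]/[HA]) = 7.52 + log(0.001645/0.005307) = 7.52 + (-0.51) = 7.01.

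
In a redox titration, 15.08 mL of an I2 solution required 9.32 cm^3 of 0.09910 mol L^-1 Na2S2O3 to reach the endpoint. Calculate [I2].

0.0306 M

n(Na2S2O3) = 0.09910 x 0.009320 = 0.0009236 mol.
From the balanced equation, 2 mol Na2S2O3 reacts with 1 mol I2, so n(I2) = 0.0009236 x 1/2 = 0.0004618 mol.
[I2] = 0.0004618 / 0.01508 L = 0.0306 M.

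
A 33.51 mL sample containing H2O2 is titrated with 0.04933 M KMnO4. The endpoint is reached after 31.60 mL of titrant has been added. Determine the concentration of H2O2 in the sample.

0.116 M

n(KMnO4) = 0.04933 x 0.03160 = 0.001559 mol.
From the balanced equation, 2 mol KMnO4 reacts with 5 mol H2O2, so n(H2O2) = 0.001559 x 5/2 = 0.003897 mol.
[H2O2] = 0.003897 / 0.03351 L = 0.116 M.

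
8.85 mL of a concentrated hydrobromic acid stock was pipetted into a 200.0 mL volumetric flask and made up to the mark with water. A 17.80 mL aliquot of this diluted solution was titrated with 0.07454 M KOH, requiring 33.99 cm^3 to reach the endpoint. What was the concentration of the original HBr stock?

3.22 M

n(KOH) = 0.07454 x 0.03399 = 0.002534 mol.
n(HBr) in the aliquot = 0.002534 mol.
[diluted HBr] = 0.002534 / 0.01780 = 0.1423 M.
Dilution factor = 200.0/8.850 = 22.60, so [stock] = 0.1423 x 22.60 = 3.22 M.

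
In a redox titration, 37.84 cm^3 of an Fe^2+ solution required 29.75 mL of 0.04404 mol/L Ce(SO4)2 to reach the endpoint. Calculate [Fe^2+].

n(Ce(SO4)2) = 0.04404 x 0.02975 = 0.001310 mol.
From the balanced equation, 1 mol Ce(SO4)2 reacts with 1 mol Fe^2+, so n(Fe^2+) = 0.001310 x 1/1 = 0.001310 mol.
[Fe^2+] = 0.001310 / 0.03784 L = 0.0346 M.

0.0346 M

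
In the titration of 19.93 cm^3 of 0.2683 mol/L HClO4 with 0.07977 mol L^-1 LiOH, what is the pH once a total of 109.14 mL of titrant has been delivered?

12.42

n(acid) = 0.2683 x 0.01993 = 0.005347 mol; n(LiOH) added = 0.07977 x 0.1091 = 0.008706 mol.
Base is in excess by 0.008706 - 0.005347 = 0.003359 mol in a total volume of 0.1291 L.
[OH^-] = 0.003359/0.1291 = 0.02602 M, so pOH = 1.58 and pH = 14.00 - 1.58 = 12.42.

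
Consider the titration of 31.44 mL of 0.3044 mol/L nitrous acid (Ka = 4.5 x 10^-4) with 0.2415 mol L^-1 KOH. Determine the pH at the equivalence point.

n(HNO2) = 0.3044 x 0.03144 = 0.009570 mol; V(KOH) at equivalence = 0.009570/0.2415 = 0.03963 L.
At equivalence all the acid is converted to NO2-; total volume = 0.03144 + 0.03963 = 0.07107 L, so [NO2-] = 0.009570/0.07107 = 0.1347 M.
Kb = Kw/Ka = 1.0e-14 / 4.5 x 10^-4 = 2.22e-11.
[OH^-] = sqrt(Kb x [NO2-]) = sqrt(2.22e-11 x 0.1347) = 1.73e-6 M.
pOH = 5.76, so pH = 14.00 - 5.76 = 8.24.

8.24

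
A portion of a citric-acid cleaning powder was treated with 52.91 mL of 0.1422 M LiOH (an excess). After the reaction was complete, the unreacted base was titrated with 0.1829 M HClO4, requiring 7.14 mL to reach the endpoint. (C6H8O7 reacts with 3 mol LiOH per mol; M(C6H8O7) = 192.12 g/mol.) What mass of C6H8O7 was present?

0.398 g

Total n(LiOH) added = 0.1422 x 0.05291 = 0.007524 mol.
n(HClO4) used = 0.1829 x 0.007140 = 0.001306 mol, which equals the excess n(LiOH).
So n(LiOH) consumed by the sample = 0.007524 - 0.001306 = 0.006218 mol.
n(C6H8O7) = 0.006218 / 3 = 0.002073 mol.
mass = 0.002073 mol x 192.12 g/mol = 0.398 g.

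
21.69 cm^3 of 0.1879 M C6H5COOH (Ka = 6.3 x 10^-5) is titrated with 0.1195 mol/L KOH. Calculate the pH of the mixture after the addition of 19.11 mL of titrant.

4.31

Initial n(C6H5COOH) = 0.1879 x 0.02169 = 0.004076 mol.
n(KOH) added = 0.1195 x 0.01911 = 0.002284 mol, converting that many moles of C6H5COOH to C6H5COO-.
Remaining n(C6H5COOH) = 0.001792 mol; n(C6H5COO-) = 0.002284 mol.
By Henderson-Hasselbalch, pH = pKa + log([A^-]/[HA]) = 4.20 + log(0.002284/0.001792) = 4.20 + (+0.11) = 4.31.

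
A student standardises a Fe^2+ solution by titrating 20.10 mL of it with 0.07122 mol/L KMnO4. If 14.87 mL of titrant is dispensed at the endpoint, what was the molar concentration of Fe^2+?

0.263 M

n(KMnO4) = 0.07122 x 0.01487 = 0.001059 mol.
From the balanced equation, 1 mol KMnO4 reacts with 5 mol Fe^2+, so n(Fe^2+) = 0.001059 x 5/1 = 0.005295 mol.
[Fe^2+] = 0.005295 / 0.02010 L = 0.263 M.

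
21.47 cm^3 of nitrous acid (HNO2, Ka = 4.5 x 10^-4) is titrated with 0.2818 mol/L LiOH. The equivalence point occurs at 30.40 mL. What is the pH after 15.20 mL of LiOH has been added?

3.35

15.20 mL is exactly half the equivalence volume (30.40/2), i.e. the half-equivalence point.
There, n(HA) = n(A^-), so pH = pKa = -log(4.5 x 10^-4) = 3.35.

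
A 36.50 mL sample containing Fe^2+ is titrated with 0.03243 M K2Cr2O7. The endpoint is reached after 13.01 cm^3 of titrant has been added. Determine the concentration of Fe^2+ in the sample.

0.0694 M

n(K2Cr2O7) = 0.03243 x 0.01301 = 0.0004219 mol.
From the balanced equation, 1 mol K2Cr2O7 reacts with 6 mol Fe^2+, so n(Fe^2+) = 0.0004219 x 6/1 = 0.002531 mol.
[Fe^2+] = 0.002531 / 0.03650 L = 0.0694 M.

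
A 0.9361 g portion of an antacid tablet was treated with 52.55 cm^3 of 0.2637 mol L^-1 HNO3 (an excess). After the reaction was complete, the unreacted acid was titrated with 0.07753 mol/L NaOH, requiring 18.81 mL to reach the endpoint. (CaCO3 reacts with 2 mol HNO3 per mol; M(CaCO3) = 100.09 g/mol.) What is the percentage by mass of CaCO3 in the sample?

Total n(HNO3) added = 0.2637 x 0.05255 = 0.01386 mol.
n(NaOH) used = 0.07753 x 0.01881 = 0.001458 mol, which equals the excess n(HNO3).
So n(HNO3) consumed by the sample = 0.01386 - 0.001458 = 0.01240 mol.
n(CaCO3) = 0.01240 / 2 = 0.006200 mol.
mass CaCO3 = 0.006200 x 100.09 = 0.6205 g, so %CaCO3 = 0.6205/0.9361 x 100 = 66.3%.

66.3%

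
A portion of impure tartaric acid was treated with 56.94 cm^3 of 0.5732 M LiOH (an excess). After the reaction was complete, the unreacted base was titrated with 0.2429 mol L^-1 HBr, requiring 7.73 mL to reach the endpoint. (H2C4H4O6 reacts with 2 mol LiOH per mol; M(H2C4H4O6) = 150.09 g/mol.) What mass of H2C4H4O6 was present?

2.31 g

Total n(LiOH) added = 0.5732 x 0.05694 = 0.03264 mol.
n(HBr) used = 0.2429 x 0.007730 = 0.001878 mol, which equals the excess n(LiOH).
So n(LiOH) consumed by the sample = 0.03264 - 0.001878 = 0.03076 mol.
n(H2C4H4O6) = 0.03076 / 2 = 0.01538 mol.
mass = 0.01538 mol x 150.09 g/mol = 2.31 g.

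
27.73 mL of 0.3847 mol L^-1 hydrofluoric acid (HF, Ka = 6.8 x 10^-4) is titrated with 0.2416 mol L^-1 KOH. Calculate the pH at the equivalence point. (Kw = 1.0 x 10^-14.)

n(HF) = 0.3847 x 0.02773 = 0.01067 mol; V(KOH) at equivalence = 0.01067/0.2416 = 0.04415 L.
At equivalence all the acid is converted to F-; total volume = 0.02773 + 0.04415 = 0.07188 L, so [F-] = 0.01067/0.07188 = 0.1484 M.
Kb = Kw/Ka = 1.0e-14 / 6.8 x 10^-4 = 1.47e-11.
[OH^-] = sqrt(Kb x [F-]) = sqrt(1.47e-11 x 0.1484) = 1.48e-6 M.
pOH = 5.83, so pH = 14.00 - 5.83 = 8.17.

8.17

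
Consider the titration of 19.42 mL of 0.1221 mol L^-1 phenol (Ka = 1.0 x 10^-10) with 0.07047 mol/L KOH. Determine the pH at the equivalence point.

11.33

n(C6H5OH) = 0.1221 x 0.01942 = 0.002371 mol; V(KOH) at equivalence = 0.002371/0.07047 = 0.03365 L.
At equivalence all the acid is converted to C6H5O-; total volume = 0.01942 + 0.03365 = 0.05307 L, so [C6H5O-] = 0.002371/0.05307 = 0.04468 M.
Kb = Kw/Ka = 1.0e-14 / 1.0 x 10^-10 = 0.000100.
[OH^-] = sqrt(Kb x [C6H5O-]) = sqrt(0.000100 x 0.04468) = 0.00211 M.
pOH = 2.67, so pH = 14.00 - 2.67 = 11.33.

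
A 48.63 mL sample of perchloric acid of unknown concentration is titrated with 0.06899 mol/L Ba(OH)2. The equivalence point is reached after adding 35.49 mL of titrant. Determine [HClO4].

n(Ba(OH)2) delivered = 0.06899 x 0.03549 = 0.002448 mol.
The reaction is 2 HClO4 + 1 Ba(OH)2, so n(HClO4) = 0.002448 x 2/1 = 0.004897 mol.
[HClO4] = 0.004897 mol / 0.04863 L = 0.101 M.

0.101 M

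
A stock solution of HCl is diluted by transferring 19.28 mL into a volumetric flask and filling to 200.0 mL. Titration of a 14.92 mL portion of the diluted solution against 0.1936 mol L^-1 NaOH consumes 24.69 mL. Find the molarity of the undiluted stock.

n(NaOH) = 0.1936 x 0.02469 = 0.004780 mol.
n(HCl) in the aliquot = 0.004780 mol.
[diluted HCl] = 0.004780 / 0.01492 = 0.3204 M.
Dilution factor = 200.0/19.28 = 10.37, so [stock] = 0.3204 x 10.37 = 3.32 M.

3.32 M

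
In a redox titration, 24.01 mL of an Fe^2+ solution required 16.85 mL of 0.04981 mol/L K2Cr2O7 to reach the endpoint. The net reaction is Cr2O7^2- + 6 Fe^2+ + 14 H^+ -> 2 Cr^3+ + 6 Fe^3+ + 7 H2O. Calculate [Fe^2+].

n(K2Cr2O7) = 0.04981 x 0.01685 = 0.0008393 mol.
From the balanced equation, 1 mol K2Cr2O7 reacts with 6 mol Fe^2+, so n(Fe^2+) = 0.0008393 x 6/1 = 0.005036 mol.
[Fe^2+] = 0.005036 / 0.02401 L = 0.210 M.

0.210 M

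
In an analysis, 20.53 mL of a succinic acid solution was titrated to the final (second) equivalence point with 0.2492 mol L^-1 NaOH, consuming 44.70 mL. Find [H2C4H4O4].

0.271 M

n(NaOH) = 0.2492 x 0.04470 = 0.01114 mol.
At the final (second) equivalence point, 2 mol OH^- react per mol H2C4H4O4, so n(H2C4H4O4) = 0.01114 / 2 = 0.005570 mol.
[H2C4H4O4] = 0.005570 / 0.02053 L = 0.271 M.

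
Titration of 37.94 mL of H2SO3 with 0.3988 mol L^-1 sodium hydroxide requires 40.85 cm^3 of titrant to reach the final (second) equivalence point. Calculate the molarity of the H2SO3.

n(NaOH) = 0.3988 x 0.04085 = 0.01629 mol.
At the final (second) equivalence point, 2 mol OH^- react per mol H2SO3, so n(H2SO3) = 0.01629 / 2 = 0.008145 mol.
[H2SO3] = 0.008145 / 0.03794 L = 0.215 M.

0.215 M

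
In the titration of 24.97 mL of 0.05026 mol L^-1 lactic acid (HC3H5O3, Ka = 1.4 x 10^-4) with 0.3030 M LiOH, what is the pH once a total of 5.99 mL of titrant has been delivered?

12.26

n(acid) = 0.05026 x 0.02497 = 0.001255 mol; n(LiOH) added = 0.3030 x 0.005990 = 0.001815 mol.
Base is in excess by 0.001815 - 0.001255 = 0.0005600 mol in a total volume of 0.03096 L.
[OH^-] = 0.0005600/0.03096 = 0.01809 M, so pOH = 1.74 and pH = 14.00 - 1.74 = 12.26.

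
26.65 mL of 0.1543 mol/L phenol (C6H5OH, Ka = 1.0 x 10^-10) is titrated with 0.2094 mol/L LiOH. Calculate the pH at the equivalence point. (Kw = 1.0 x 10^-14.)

n(C6H5OH) = 0.1543 x 0.02665 = 0.004112 mol; V(LiOH) at equivalence = 0.004112/0.2094 = 0.01964 L.
At equivalence all the acid is converted to C6H5O-; total volume = 0.02665 + 0.01964 = 0.04629 L, so [C6H5O-] = 0.004112/0.04629 = 0.08884 M.
Kb = Kw/Ka = 1.0e-14 / 1.0 x 10^-10 = 0.000100.
[OH^-] = sqrt(Kb x [C6H5O-]) = sqrt(0.000100 x 0.08884) = 0.00298 M.
pOH = 2.53, so pH = 14.00 - 2.53 = 11.47.

11.47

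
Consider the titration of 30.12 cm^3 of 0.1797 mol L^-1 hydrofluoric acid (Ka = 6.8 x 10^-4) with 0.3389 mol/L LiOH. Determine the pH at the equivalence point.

n(HF) = 0.1797 x 0.03012 = 0.005413 mol; V(LiOH) at equivalence = 0.005413/0.3389 = 0.01597 L.
At equivalence all the acid is converted to F-; total volume = 0.03012 + 0.01597 = 0.04609 L, so [F-] = 0.005413/0.04609 = 0.1174 M.
Kb = Kw/Ka = 1.0e-14 / 6.8 x 10^-4 = 1.47e-11.
[OH^-] = sqrt(Kb x [F-]) = sqrt(1.47e-11 x 0.1174) = 1.31e-6 M.
pOH = 5.88, so pH = 14.00 - 5.88 = 8.12.

8.12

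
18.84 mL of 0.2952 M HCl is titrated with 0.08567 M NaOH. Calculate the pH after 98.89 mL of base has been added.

12.39

n(acid) = 0.2952 x 0.01884 = 0.005562 mol; n(NaOH) added = 0.08567 x 0.09889 = 0.008472 mol.
Base is in excess by 0.008472 - 0.005562 = 0.002910 mol in a total volume of 0.1177 L.
[OH^-] = 0.002910/0.1177 = 0.02472 M, so pOH = 1.61 and pH = 14.00 - 1.61 = 12.39.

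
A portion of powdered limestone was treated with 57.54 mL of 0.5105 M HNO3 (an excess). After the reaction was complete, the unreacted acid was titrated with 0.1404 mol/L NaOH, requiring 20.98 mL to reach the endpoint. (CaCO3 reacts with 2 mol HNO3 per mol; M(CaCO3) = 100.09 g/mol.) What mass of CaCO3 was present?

Total n(HNO3) added = 0.5105 x 0.05754 = 0.02937 mol.
n(NaOH) used = 0.1404 x 0.02098 = 0.002946 mol, which equals the excess n(HNO3).
So n(HNO3) consumed by the sample = 0.02937 - 0.002946 = 0.02643 mol.
n(CaCO3) = 0.02643 / 2 = 0.01321 mol.
mass = 0.01321 mol x 100.09 g/mol = 1.32 g.

1.32 g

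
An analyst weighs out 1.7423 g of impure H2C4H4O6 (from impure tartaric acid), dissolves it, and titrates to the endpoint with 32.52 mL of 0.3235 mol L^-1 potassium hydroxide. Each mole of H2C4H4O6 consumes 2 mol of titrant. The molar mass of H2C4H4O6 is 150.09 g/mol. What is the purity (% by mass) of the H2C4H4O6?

n(KOH) = 0.3235 x 0.03252 = 0.01052 mol.
n(H2C4H4O6) = 0.01052 / 2 = 0.005260 mol.
mass of H2C4H4O6 = 0.005260 x 150.09 = 0.7895 g.
% purity = 0.7895 / 1.7423 x 100 = 45.3%.

45.3%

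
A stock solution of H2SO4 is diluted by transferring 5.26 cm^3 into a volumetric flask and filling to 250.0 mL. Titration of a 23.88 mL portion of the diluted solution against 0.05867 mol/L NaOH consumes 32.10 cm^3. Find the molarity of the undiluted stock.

n(NaOH) = 0.05867 x 0.03210 = 0.001883 mol.
n(H2SO4) in the aliquot = 0.001883 x 1/2 = 0.0009417 mol.
[diluted H2SO4] = 0.0009417 / 0.02388 = 0.03943 M.
Dilution factor = 250.0/5.260 = 47.53, so [stock] = 0.03943 x 47.53 = 1.87 M.

1.87 M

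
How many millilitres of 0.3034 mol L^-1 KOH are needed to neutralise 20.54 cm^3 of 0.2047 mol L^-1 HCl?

n(HCl) = 0.2047 mol/L x 0.02054 L = 0.004205 mol.
At equivalence n(KOH) = n(HCl) = 0.004205 mol.
V(KOH) = 0.004205 / 0.3034 = 0.01386 L = 13.9 mL.

13.9 mL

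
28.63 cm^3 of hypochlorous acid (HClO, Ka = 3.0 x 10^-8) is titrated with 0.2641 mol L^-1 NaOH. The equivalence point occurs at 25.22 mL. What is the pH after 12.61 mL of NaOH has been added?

12.61 mL is exactly half the equivalence volume (25.22/2), i.e. the half-equivalence point.
There, n(HA) = n(A^-), so pH = pKa = -log(3.0 x 10^-8) = 7.52.

7.52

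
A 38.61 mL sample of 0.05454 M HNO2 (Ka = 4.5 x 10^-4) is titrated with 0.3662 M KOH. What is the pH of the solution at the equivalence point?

n(HNO2) = 0.05454 x 0.03861 = 0.002106 mol; V(KOH) at equivalence = 0.002106/0.3662 = 0.005750 L.
At equivalence all the acid is converted to NO2-; total volume = 0.03861 + 0.005750 = 0.04436 L, so [NO2-] = 0.002106/0.04436 = 0.04747 M.
Kb = Kw/Ka = 1.0e-14 / 4.5 x 10^-4 = 2.22e-11.
[OH^-] = sqrt(Kb x [NO2-]) = sqrt(2.22e-11 x 0.04747) = 1.03e-6 M.
pOH = 5.99, so pH = 14.00 - 5.99 = 8.01.

8.01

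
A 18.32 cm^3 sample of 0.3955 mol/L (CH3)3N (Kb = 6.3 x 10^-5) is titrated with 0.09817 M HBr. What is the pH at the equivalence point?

5.45

n((CH3)3N) = 0.3955 x 0.01832 = 0.007246 mol; V(HBr) at equivalence = 0.007246/0.09817 = 0.07381 L.
At equivalence the base is fully converted to (CH3)3NH+; total volume = 0.09213 L, so [(CH3)3NH+] = 0.007246/0.09213 = 0.07865 M.
Ka((CH3)3NH+) = Kw/Kb = 1.0e-14 / 6.3 x 10^-5 = 1.59e-10.
[H^+] = sqrt(Ka x [(CH3)3NH+]) = sqrt(1.59e-10 x 0.07865) = 3.53e-6 M.
pH = -log(3.53e-6) = 5.45.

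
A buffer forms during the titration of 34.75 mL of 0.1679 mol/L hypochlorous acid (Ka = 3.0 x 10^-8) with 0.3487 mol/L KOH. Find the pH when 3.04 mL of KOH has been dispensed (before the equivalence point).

6.87

Initial n(HClO) = 0.1679 x 0.03475 = 0.005835 mol.
n(KOH) added = 0.3487 x 0.003040 = 0.001060 mol, converting that many moles of HClO to ClO-.
Remaining n(HClO) = 0.004774 mol; n(ClO-) = 0.001060 mol.
By Henderson-Hasselbalch, pH = pKa + log([A^-]/[HA]) = 7.52 + log(0.001060/0.004774) = 7.52 + (-0.65) = 6.87.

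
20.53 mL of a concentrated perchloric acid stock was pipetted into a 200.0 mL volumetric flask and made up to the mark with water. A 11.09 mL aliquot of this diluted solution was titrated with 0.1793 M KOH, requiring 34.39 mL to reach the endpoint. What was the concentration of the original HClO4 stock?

5.42 M

n(KOH) = 0.1793 x 0.03439 = 0.006166 mol.
n(HClO4) in the aliquot = 0.006166 mol.
[diluted HClO4] = 0.006166 / 0.01109 = 0.5560 M.
Dilution factor = 200.0/20.53 = 9.742, so [stock] = 0.5560 x 9.742 = 5.42 M.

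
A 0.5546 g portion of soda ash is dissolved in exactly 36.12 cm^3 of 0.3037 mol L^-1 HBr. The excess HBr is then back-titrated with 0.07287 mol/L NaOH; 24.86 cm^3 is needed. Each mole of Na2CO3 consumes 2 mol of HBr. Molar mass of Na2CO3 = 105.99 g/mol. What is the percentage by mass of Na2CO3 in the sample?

87.5%

Total n(HBr) added = 0.3037 x 0.03612 = 0.01097 mol.
n(NaOH) used = 0.07287 x 0.02486 = 0.001812 mol, which equals the excess n(HBr).
So n(HBr) consumed by the sample = 0.01097 - 0.001812 = 0.009158 mol.
n(Na2CO3) = 0.009158 / 2 = 0.004579 mol.
mass Na2CO3 = 0.004579 x 105.99 = 0.4853 g, so %Na2CO3 = 0.4853/0.5546 x 100 = 87.5%.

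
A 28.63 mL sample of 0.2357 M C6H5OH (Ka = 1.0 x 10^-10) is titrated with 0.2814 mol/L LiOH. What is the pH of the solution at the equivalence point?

n(C6H5OH) = 0.2357 x 0.02863 = 0.006748 mol; V(LiOH) at equivalence = 0.006748/0.2814 = 0.02398 L.
At equivalence all the acid is converted to C6H5O-; total volume = 0.02863 + 0.02398 = 0.05261 L, so [C6H5O-] = 0.006748/0.05261 = 0.1283 M.
Kb = Kw/Ka = 1.0e-14 / 1.0 x 10^-10 = 0.000100.
[OH^-] = sqrt(Kb x [C6H5O-]) = sqrt(0.000100 x 0.1283) = 0.00358 M.
pOH = 2.45, so pH = 14.00 - 2.45 = 11.55.

11.55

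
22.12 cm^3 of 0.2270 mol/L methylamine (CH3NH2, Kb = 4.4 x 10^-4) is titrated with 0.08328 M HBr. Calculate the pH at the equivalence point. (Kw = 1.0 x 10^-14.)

5.93

n(CH3NH2) = 0.2270 x 0.02212 = 0.005021 mol; V(HBr) at equivalence = 0.005021/0.08328 = 0.06029 L.
At equivalence the base is fully converted to CH3NH3+; total volume = 0.08241 L, so [CH3NH3+] = 0.005021/0.08241 = 0.06093 M.
Ka(CH3NH3+) = Kw/Kb = 1.0e-14 / 4.4 x 10^-4 = 2.27e-11.
[H^+] = sqrt(Ka x [CH3NH3+]) = sqrt(2.27e-11 x 0.06093) = 1.18e-6 M.
pH = -log(1.18e-6) = 5.93.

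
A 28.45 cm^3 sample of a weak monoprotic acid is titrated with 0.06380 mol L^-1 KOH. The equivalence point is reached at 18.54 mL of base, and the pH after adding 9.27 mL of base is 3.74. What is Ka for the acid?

1.8 x 10^-4

9.27 mL is half of the equivalence volume, so this is the half-equivalence point where [HA] = [A^-].
At half-equivalence pH = pKa, so pKa = 3.74.
Ka = 10^(-3.74) = 1.8 x 10^-4.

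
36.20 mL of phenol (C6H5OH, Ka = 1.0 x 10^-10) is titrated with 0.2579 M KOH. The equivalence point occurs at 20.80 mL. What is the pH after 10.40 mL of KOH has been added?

10.40 mL is exactly half the equivalence volume (20.80/2), i.e. the half-equivalence point.
There, n(HA) = n(A^-), so pH = pKa = -log(1.0 x 10^-10) = 10.00.

10.00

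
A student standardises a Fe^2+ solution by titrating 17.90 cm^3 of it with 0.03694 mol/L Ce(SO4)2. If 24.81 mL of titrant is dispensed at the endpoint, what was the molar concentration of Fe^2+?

0.0512 M

n(Ce(SO4)2) = 0.03694 x 0.02481 = 0.0009165 mol.
From the balanced equation, 1 mol Ce(SO4)2 reacts with 1 mol Fe^2+, so n(Fe^2+) = 0.0009165 x 1/1 = 0.0009165 mol.
[Fe^2+] = 0.0009165 / 0.01790 L = 0.0512 M.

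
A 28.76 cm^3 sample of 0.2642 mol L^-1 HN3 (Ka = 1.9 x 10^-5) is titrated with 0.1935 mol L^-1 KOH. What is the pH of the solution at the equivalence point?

8.88

n(HN3) = 0.2642 x 0.02876 = 0.007598 mol; V(KOH) at equivalence = 0.007598/0.1935 = 0.03927 L.
At equivalence all the acid is converted to N3-; total volume = 0.02876 + 0.03927 = 0.06803 L, so [N3-] = 0.007598/0.06803 = 0.1117 M.
Kb = Kw/Ka = 1.0e-14 / 1.9 x 10^-5 = 5.26e-10.
[OH^-] = sqrt(Kb x [N3-]) = sqrt(5.26e-10 x 0.1117) = 7.67e-6 M.
pOH = 5.12, so pH = 14.00 - 5.12 = 8.88.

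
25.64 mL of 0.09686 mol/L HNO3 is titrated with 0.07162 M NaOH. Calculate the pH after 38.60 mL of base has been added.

11.64

n(acid) = 0.09686 x 0.02564 = 0.002483 mol; n(NaOH) added = 0.07162 x 0.03860 = 0.002765 mol.
Base is in excess by 0.002765 - 0.002483 = 0.0002810 mol in a total volume of 0.06424 L.
[OH^-] = 0.0002810/0.06424 = 0.004375 M, so pOH = 2.36 and pH = 14.00 - 2.36 = 11.64.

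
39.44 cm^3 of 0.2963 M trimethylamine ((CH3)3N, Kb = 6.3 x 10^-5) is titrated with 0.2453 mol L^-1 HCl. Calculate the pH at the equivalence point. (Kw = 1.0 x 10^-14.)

5.34

n((CH3)3N) = 0.2963 x 0.03944 = 0.01169 mol; V(HCl) at equivalence = 0.01169/0.2453 = 0.04764 L.
At equivalence the base is fully converted to (CH3)3NH+; total volume = 0.08708 L, so [(CH3)3NH+] = 0.01169/0.08708 = 0.1342 M.
Ka((CH3)3NH+) = Kw/Kb = 1.0e-14 / 6.3 x 10^-5 = 1.59e-10.
[H^+] = sqrt(Ka x [(CH3)3NH+]) = sqrt(1.59e-10 x 0.1342) = 4.62e-6 M.
pH = -log(4.62e-6) = 5.34.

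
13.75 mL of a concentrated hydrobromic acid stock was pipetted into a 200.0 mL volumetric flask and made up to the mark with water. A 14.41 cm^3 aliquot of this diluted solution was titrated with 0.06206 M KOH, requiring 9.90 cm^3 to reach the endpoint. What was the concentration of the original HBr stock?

n(KOH) = 0.06206 x 0.009900 = 0.0006144 mol.
n(HBr) in the aliquot = 0.0006144 mol.
[diluted HBr] = 0.0006144 / 0.01441 = 0.04264 M.
Dilution factor = 200.0/13.75 = 14.55, so [stock] = 0.04264 x 14.55 = 0.620 M.

0.620 M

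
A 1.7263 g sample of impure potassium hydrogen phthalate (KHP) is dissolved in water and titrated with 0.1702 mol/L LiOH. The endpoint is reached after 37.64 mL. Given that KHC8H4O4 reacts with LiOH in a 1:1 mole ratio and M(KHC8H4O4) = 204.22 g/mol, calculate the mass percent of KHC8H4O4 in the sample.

75.8%

n(LiOH) = 0.1702 x 0.03764 = 0.006406 mol.
n(KHC8H4O4) = 0.006406 / 1 = 0.006406 mol.
mass of KHC8H4O4 = 0.006406 x 204.22 = 1.308 g.
% purity = 1.308 / 1.7263 x 100 = 75.8%.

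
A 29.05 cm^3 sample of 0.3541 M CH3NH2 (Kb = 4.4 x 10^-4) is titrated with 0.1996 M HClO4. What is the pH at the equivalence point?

5.77

n(CH3NH2) = 0.3541 x 0.02905 = 0.01029 mol; V(HClO4) at equivalence = 0.01029/0.1996 = 0.05154 L.
At equivalence the base is fully converted to CH3NH3+; total volume = 0.08059 L, so [CH3NH3+] = 0.01029/0.08059 = 0.1276 M.
Ka(CH3NH3+) = Kw/Kb = 1.0e-14 / 4.4 x 10^-4 = 2.27e-11.
[H^+] = sqrt(Ka x [CH3NH3+]) = sqrt(2.27e-11 x 0.1276) = 1.70e-6 M.
pH = -log(1.70e-6) = 5.77.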